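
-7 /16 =-0.44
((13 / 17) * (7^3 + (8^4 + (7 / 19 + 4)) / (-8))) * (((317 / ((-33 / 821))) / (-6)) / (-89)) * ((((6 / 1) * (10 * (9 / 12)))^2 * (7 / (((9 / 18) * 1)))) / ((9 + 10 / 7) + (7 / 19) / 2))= 320430897347925 / 62644252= 5115088.57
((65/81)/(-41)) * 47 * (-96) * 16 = 1564160/1107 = 1412.97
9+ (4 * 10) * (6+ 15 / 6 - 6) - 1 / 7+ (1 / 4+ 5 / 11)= 33745 / 308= 109.56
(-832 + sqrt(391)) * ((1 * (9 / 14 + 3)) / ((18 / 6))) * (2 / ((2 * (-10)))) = 3536 / 35-17 * sqrt(391) / 140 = 98.63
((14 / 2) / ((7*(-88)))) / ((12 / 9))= -3 / 352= -0.01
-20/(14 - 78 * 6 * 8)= 0.01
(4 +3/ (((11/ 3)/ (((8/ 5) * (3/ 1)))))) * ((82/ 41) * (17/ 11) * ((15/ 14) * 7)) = 22236/ 121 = 183.77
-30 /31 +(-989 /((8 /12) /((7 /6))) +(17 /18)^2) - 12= -8752471 /5022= -1742.83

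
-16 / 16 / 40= -1 / 40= -0.02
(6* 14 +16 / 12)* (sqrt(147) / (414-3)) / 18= 896* sqrt(3) / 11097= 0.14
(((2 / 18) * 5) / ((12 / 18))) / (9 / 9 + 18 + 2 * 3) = 1 / 30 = 0.03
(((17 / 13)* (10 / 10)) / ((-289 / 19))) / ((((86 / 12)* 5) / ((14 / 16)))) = -399 / 190060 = -0.00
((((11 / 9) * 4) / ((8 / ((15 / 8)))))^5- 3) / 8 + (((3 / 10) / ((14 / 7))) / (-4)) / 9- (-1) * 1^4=8844053747 / 10192158720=0.87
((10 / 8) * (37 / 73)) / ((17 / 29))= 5365 / 4964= 1.08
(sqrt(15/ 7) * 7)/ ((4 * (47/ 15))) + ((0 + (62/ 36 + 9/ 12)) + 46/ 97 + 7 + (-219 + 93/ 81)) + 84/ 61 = -131979053/ 639036 + 15 * sqrt(105)/ 188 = -205.71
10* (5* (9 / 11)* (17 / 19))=7650 / 209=36.60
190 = 190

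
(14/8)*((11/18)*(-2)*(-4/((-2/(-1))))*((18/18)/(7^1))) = 11/18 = 0.61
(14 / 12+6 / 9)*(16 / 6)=44 / 9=4.89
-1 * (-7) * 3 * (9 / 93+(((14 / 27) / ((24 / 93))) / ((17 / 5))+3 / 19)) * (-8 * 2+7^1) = -6401255 / 40052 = -159.82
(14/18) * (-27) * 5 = -105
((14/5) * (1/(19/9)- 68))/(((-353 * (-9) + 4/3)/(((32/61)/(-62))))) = 0.00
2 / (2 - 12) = -1 / 5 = -0.20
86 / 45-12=-454 / 45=-10.09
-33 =-33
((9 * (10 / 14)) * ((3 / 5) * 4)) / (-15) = -36 / 35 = -1.03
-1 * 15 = -15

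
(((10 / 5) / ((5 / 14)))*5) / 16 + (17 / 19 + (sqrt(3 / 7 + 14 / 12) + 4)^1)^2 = 39.67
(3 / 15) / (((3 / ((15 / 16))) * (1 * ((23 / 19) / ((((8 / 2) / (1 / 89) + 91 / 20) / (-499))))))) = -137009 / 3672640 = -0.04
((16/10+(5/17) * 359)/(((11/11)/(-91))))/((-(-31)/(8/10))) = -3316404/13175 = -251.72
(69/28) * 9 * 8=1242/7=177.43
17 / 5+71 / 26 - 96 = -11683 / 130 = -89.87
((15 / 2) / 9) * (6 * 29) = 145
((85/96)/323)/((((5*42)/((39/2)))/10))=65/25536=0.00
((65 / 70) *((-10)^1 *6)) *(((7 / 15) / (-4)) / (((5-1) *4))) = 13 / 32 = 0.41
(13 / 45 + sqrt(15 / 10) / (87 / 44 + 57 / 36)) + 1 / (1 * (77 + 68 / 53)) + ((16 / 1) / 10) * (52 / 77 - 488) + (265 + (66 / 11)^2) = -478.07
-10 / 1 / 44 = -5 / 22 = -0.23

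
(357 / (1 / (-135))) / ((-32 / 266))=6409935 / 16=400620.94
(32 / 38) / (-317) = -16 / 6023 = -0.00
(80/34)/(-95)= -8/323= -0.02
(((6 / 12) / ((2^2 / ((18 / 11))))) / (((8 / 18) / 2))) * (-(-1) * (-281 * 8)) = -22761 / 11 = -2069.18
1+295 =296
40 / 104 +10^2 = 1305 / 13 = 100.38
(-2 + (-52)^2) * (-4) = -10808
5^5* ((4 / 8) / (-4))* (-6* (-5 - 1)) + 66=-27993 / 2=-13996.50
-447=-447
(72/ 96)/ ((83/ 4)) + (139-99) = 3323/ 83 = 40.04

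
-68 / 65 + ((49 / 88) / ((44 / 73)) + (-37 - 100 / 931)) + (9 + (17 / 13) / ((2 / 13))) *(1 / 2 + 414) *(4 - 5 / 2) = 2540760181319 / 234314080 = 10843.40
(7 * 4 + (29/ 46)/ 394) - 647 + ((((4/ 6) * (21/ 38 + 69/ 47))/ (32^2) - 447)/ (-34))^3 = 1653.39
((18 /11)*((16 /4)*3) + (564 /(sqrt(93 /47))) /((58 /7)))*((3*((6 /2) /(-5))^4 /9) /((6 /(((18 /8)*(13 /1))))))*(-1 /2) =-346437*sqrt(4371) /4495000 - 28431 /13750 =-7.16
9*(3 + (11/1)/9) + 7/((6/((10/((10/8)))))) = 142/3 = 47.33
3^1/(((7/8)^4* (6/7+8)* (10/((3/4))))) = 2304/53165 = 0.04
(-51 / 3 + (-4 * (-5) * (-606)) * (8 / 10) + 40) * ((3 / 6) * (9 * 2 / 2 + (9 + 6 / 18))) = -532015 / 6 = -88669.17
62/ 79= 0.78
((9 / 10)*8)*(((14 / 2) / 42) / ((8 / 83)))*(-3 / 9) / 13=-0.32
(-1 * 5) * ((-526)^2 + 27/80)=-22134107/16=-1383381.69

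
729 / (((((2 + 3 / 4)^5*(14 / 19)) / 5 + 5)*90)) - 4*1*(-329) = 1804046996 / 1370557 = 1316.29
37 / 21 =1.76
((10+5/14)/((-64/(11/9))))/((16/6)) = -1595/21504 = -0.07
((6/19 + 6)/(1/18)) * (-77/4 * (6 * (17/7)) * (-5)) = 3029400/19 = 159442.11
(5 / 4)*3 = 3.75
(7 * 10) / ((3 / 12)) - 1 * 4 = 276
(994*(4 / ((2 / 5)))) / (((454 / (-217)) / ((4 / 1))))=-4313960 / 227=-19004.23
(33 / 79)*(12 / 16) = 99 / 316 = 0.31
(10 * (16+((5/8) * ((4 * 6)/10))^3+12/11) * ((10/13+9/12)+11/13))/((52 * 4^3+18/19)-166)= 7014895/45833216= 0.15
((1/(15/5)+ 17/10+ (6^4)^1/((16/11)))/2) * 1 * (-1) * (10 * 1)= -26791/6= -4465.17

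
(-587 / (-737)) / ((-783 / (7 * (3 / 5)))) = -4109 / 961785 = -0.00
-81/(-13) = 81/13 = 6.23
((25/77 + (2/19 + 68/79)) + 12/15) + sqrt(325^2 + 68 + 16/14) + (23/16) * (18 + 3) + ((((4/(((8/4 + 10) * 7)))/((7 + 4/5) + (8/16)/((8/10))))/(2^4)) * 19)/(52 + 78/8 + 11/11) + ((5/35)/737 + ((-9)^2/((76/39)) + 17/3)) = 1785623995718423/22457584588560 + sqrt(5179013)/7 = 404.62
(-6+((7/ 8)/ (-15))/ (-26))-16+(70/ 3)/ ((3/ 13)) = 79.11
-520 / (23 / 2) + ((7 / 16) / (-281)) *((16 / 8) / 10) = -23379361 / 517040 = -45.22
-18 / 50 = -9 / 25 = -0.36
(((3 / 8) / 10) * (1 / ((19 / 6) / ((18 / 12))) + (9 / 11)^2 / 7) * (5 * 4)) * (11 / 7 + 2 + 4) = 728379 / 225302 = 3.23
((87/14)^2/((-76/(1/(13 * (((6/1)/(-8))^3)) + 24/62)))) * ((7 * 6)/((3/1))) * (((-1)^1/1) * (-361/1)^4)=418722595801943/16926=24738425842.01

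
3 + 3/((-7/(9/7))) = 120/49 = 2.45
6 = 6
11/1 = 11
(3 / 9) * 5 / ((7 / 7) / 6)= 10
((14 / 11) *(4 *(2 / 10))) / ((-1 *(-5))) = 56 / 275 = 0.20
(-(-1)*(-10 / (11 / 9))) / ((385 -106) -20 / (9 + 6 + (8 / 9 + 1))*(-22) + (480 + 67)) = -1710 / 178079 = -0.01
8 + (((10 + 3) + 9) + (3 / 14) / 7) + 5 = 3433 / 98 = 35.03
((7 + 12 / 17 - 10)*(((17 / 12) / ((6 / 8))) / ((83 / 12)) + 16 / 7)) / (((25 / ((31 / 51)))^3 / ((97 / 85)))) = -33509274292 / 348020261859375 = -0.00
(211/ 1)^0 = 1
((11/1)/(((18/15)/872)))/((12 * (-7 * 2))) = -5995/126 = -47.58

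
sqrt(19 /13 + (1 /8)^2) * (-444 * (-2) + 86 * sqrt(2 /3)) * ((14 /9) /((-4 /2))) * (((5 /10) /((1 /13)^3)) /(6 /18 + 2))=-6253 * sqrt(15977) /2 -7267 * sqrt(95862) /72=-426439.80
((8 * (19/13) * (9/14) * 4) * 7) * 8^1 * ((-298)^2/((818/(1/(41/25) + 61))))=2454946085376/217997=11261375.55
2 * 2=4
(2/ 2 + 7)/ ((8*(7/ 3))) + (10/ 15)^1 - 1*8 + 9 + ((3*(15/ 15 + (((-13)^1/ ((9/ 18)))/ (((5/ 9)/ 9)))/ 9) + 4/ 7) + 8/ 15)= -671/ 5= -134.20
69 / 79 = 0.87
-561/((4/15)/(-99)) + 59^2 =847009/4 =211752.25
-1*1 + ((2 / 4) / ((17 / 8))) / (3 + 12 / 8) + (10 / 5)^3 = 1079 / 153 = 7.05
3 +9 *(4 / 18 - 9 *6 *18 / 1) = -8743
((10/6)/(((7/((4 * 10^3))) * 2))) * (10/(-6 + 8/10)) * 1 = -250000/273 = -915.75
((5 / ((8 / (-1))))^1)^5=-3125 / 32768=-0.10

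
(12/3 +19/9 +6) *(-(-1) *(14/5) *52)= 79352/45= 1763.38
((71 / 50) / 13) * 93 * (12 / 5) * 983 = 38944494 / 1625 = 23965.84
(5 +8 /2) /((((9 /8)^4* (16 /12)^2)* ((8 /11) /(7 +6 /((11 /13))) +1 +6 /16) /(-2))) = -634880 /143289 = -4.43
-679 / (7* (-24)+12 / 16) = 2716 / 669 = 4.06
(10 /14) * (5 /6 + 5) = 25 /6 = 4.17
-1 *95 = -95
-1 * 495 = -495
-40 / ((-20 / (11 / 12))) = 11 / 6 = 1.83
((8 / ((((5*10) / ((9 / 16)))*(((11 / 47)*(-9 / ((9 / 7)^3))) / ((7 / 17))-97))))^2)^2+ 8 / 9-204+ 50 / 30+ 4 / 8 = -3709503874669977492121114553716951 / 18460345519507829173646400000000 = -200.94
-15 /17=-0.88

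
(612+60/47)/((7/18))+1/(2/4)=519490/329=1579.00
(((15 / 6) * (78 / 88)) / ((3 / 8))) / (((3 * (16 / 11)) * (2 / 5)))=325 / 96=3.39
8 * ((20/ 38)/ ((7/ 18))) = 1440/ 133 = 10.83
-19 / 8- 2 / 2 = -27 / 8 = -3.38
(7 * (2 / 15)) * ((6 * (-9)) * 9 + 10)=-6664 / 15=-444.27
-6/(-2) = 3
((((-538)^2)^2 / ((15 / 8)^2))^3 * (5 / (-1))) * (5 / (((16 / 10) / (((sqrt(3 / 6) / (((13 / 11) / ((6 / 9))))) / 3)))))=-211948295410567360176885942411002380288 * sqrt(2) / 10661625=-28113927650942851441157530000000.00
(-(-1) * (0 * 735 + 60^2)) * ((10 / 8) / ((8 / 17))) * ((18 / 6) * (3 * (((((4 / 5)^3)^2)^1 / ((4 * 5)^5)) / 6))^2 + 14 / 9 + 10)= 2107620239257813418 / 19073486328125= 110500.00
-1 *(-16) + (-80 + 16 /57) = -3632 /57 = -63.72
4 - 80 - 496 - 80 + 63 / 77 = -7163 / 11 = -651.18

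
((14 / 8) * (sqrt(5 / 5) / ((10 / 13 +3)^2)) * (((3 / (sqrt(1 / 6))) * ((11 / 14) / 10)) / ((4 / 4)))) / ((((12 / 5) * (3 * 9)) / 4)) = 1859 * sqrt(6) / 1037232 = 0.00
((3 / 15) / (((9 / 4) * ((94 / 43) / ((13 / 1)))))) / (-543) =-1118 / 1148445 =-0.00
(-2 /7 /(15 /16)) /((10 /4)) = -64 /525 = -0.12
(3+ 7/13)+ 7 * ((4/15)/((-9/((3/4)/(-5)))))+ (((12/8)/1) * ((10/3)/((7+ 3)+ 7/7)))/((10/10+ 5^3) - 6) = 919783/257400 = 3.57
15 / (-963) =-5 / 321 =-0.02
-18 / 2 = -9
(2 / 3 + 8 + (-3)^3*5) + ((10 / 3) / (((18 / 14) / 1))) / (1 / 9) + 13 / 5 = -502 / 5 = -100.40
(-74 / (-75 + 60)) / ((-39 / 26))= -3.29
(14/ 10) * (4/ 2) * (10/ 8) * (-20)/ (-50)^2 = -0.03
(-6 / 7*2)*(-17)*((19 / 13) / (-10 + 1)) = -1292 / 273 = -4.73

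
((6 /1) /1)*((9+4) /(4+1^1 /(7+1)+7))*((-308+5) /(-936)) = 202 /89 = 2.27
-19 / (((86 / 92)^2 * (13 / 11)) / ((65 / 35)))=-34.17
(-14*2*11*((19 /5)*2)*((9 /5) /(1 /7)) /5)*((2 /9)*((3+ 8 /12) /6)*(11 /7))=-1416184 /1125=-1258.83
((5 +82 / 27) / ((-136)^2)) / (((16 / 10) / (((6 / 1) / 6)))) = 1085 / 3995136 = 0.00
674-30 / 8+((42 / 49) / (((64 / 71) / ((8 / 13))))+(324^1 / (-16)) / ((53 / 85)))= 12315217 / 19292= 638.36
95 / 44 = 2.16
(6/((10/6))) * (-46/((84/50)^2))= -2875/49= -58.67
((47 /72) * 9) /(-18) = -47 /144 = -0.33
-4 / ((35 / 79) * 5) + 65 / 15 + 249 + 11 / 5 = 133207 / 525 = 253.73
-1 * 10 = -10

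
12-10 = 2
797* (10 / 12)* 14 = 27895 / 3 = 9298.33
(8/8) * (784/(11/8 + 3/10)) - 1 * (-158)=41946/67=626.06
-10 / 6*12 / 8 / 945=-1 / 378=-0.00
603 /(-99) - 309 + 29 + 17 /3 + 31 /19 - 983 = -791144 /627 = -1261.79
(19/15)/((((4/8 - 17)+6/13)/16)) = -7904/6255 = -1.26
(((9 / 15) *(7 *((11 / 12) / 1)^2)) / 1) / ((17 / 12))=2.49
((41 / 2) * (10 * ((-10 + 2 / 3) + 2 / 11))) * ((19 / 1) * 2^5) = -37641280 / 33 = -1140644.85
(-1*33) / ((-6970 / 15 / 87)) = 8613 / 1394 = 6.18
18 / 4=9 / 2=4.50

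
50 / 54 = 25 / 27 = 0.93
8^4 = 4096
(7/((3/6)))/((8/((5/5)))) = 1.75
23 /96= 0.24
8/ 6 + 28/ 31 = 208/ 93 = 2.24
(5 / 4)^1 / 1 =5 / 4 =1.25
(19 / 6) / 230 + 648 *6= 3888.01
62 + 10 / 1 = 72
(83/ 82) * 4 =166/ 41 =4.05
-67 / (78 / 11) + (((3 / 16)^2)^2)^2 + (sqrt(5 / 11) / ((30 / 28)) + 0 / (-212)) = -1582695192697 / 167503724544 + 14 *sqrt(55) / 165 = -8.82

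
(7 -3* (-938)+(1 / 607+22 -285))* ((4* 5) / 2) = 15527070 / 607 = 25580.02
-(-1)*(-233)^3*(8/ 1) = -101194696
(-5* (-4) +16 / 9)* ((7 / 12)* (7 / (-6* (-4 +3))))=14.82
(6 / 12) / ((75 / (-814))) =-407 / 75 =-5.43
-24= -24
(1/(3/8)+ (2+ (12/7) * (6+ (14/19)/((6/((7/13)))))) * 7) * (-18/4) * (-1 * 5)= 497175/247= 2012.85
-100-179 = -279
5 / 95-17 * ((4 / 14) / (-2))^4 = 2078 / 45619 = 0.05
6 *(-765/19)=-4590/19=-241.58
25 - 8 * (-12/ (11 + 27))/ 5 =2423/ 95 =25.51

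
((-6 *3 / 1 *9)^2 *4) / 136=13122 / 17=771.88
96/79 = 1.22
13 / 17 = 0.76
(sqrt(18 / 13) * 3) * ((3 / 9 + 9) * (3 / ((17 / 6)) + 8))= 12936 * sqrt(26) / 221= 298.47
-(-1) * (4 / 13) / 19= 4 / 247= 0.02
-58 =-58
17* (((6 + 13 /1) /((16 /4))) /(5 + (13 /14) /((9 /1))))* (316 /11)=3215142 /7073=454.57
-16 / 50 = -0.32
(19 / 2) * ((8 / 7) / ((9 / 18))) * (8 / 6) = 608 / 21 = 28.95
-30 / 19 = -1.58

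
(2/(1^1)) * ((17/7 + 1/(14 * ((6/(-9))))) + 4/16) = 36/7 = 5.14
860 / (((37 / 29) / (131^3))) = 56067389540 / 37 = 1515334852.43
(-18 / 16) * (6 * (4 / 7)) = -27 / 7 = -3.86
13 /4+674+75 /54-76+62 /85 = 1846307 /3060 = 603.37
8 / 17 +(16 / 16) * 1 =25 / 17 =1.47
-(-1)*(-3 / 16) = -3 / 16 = -0.19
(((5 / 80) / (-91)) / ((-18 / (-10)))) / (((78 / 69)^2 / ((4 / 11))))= -2645 / 24360336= -0.00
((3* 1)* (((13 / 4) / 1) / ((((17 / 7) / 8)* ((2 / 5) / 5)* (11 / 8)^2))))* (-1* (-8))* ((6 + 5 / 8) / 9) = 7716800 / 6171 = 1250.49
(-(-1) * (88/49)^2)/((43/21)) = 23232/14749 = 1.58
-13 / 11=-1.18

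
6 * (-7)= -42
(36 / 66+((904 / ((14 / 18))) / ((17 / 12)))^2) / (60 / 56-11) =-209704333260 / 3093167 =-67795.99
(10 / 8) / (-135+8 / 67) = -335 / 36148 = -0.01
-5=-5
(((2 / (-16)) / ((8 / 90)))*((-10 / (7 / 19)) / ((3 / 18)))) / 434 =12825 / 24304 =0.53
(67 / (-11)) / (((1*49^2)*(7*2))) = -67 / 369754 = -0.00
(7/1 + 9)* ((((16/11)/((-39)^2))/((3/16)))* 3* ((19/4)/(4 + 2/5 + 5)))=97280/786357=0.12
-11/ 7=-1.57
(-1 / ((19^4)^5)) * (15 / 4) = -0.00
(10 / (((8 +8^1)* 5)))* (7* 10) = 35 / 4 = 8.75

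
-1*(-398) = 398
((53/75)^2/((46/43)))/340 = 120787/87975000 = 0.00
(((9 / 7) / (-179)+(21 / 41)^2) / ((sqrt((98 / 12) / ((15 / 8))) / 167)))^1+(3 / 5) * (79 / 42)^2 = 6241 / 2940+134629722 * sqrt(5) / 14744051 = 22.54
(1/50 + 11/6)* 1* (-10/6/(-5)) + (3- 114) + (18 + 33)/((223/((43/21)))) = -38604521/351225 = -109.91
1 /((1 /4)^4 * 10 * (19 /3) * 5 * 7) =384 /3325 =0.12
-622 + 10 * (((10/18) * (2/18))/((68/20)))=-856244/1377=-621.82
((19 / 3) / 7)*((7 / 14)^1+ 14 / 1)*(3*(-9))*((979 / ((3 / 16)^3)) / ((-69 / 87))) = 32037767168 / 483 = 66330780.89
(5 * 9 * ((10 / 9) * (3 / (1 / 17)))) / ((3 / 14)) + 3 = 11903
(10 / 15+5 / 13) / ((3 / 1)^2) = 41 / 351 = 0.12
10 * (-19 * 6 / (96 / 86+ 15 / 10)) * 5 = -6536 / 3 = -2178.67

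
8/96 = 1/12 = 0.08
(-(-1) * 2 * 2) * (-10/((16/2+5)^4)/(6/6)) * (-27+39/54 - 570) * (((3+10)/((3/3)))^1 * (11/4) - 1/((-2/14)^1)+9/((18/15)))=3595555/85683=41.96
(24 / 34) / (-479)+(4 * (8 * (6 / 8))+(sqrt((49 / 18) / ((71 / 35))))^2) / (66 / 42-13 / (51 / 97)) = -31425809371 / 28674076188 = -1.10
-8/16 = -1/2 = -0.50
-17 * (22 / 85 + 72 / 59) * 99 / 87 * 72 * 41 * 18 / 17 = -89437.71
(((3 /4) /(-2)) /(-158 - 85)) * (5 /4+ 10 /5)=13 /2592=0.01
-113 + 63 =-50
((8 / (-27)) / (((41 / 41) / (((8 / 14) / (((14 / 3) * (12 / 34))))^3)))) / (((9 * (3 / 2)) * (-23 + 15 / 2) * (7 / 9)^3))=0.00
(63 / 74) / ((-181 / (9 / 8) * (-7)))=81 / 107152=0.00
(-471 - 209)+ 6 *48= -392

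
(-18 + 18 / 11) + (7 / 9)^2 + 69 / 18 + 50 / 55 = -19631 / 1782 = -11.02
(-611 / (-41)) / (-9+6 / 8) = -2444 / 1353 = -1.81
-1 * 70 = -70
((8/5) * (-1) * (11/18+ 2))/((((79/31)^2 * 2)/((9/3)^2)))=-2.89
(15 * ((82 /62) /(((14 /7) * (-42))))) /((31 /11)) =-2255 /26908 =-0.08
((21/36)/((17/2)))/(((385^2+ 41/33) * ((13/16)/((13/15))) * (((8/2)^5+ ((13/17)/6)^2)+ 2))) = 62832/130537000101545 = 0.00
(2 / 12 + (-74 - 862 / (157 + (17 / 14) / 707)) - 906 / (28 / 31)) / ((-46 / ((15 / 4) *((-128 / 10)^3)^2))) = 388078060.03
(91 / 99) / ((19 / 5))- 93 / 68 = -1.13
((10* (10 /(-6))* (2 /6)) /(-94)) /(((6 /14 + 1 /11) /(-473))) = -182105 /3384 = -53.81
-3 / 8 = -0.38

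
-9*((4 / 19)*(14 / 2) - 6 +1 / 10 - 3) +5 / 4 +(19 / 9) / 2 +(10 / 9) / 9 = 2132003 / 30780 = 69.27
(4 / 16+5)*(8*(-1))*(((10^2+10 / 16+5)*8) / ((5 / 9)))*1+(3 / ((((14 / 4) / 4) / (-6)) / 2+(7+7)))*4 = -85409082 / 1337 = -63881.14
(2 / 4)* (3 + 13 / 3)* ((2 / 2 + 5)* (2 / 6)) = 22 / 3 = 7.33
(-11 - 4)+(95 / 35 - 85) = -681 / 7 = -97.29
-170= -170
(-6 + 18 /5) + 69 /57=-113 /95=-1.19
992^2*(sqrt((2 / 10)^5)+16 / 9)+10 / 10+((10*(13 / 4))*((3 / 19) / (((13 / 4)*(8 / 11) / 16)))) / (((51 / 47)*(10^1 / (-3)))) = 984064*sqrt(5) / 125+5085617741 / 2907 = 1767041.98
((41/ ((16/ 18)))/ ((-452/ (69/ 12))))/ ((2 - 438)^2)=-8487/ 2749548544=-0.00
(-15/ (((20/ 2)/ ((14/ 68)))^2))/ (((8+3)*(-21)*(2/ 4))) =7/ 127160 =0.00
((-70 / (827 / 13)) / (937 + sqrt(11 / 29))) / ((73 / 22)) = -54400346 / 153711146439 + 2002 * sqrt(319) / 153711146439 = -0.00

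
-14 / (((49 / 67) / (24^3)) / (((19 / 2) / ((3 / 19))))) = -111453696 / 7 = -15921956.57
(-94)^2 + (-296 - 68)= 8472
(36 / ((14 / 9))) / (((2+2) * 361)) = 81 / 5054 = 0.02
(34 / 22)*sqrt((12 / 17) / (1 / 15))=6*sqrt(85) / 11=5.03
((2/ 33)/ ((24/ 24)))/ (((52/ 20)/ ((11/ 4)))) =0.06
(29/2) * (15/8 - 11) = -2117/16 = -132.31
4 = 4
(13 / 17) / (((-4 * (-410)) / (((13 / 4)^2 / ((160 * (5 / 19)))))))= 0.00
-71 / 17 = -4.18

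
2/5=0.40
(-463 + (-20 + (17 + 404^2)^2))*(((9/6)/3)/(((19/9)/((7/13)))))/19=839317871889/4693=178844634.96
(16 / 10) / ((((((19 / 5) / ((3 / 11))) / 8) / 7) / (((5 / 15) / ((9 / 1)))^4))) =448 / 37023723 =0.00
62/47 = 1.32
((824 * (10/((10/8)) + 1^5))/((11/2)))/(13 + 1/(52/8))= 21424/209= 102.51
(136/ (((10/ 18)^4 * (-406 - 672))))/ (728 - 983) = 8748/ 1684375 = 0.01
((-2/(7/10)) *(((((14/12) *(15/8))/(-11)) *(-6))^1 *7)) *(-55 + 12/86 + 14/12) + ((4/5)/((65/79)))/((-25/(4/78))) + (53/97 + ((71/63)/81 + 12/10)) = 126923331137236357/98920238917500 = 1283.09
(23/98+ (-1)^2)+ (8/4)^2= 513/98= 5.23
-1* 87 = -87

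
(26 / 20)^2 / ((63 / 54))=507 / 350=1.45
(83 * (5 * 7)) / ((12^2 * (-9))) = -2905 / 1296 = -2.24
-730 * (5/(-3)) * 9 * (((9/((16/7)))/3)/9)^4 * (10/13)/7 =3129875/5750784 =0.54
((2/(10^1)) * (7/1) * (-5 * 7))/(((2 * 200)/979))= -47971/400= -119.93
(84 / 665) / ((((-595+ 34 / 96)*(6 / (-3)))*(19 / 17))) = 288 / 3030595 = 0.00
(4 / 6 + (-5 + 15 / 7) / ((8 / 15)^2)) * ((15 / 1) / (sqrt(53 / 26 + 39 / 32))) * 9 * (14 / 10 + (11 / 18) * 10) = -532519 * sqrt(35230) / 18970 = -5268.95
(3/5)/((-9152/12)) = -9/11440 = -0.00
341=341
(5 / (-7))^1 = -5 / 7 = -0.71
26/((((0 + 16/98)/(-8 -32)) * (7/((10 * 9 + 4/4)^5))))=-5678692520410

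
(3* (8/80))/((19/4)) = 6/95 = 0.06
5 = 5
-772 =-772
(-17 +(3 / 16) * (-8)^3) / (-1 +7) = -113 / 6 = -18.83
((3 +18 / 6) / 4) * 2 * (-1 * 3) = -9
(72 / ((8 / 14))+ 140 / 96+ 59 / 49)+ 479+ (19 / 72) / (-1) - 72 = 535.40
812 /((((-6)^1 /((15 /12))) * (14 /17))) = -2465 /12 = -205.42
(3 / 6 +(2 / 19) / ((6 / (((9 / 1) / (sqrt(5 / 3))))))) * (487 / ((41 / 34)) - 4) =49182 * sqrt(15) / 3895 +8197 / 41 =248.83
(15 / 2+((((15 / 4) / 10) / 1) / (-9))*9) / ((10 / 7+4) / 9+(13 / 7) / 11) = 9.23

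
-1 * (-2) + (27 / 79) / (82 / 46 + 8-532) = 1897117 / 948869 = 2.00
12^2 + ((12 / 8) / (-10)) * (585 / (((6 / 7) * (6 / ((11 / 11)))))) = 2031 / 16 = 126.94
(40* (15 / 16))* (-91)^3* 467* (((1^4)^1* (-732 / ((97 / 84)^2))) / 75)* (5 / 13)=349548439050720 / 9409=37150434589.30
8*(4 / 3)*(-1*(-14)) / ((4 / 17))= 1904 / 3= 634.67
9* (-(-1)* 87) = 783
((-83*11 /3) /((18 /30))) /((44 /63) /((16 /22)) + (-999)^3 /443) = 28312130 /125622324271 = 0.00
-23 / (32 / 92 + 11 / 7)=-3703 / 309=-11.98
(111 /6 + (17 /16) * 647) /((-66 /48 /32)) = -180720 /11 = -16429.09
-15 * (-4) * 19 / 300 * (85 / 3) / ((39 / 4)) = 1292 / 117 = 11.04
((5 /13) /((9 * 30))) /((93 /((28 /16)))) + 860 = 224583847 /261144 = 860.00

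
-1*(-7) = 7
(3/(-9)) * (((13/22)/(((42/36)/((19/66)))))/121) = -247/614922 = -0.00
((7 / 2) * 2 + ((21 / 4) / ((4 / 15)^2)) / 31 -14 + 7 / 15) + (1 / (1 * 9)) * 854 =8101009 / 89280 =90.74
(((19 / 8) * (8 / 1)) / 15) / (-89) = -19 / 1335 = -0.01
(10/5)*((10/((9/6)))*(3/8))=5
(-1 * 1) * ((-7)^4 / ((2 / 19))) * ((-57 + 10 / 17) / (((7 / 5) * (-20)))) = -6249803 / 136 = -45954.43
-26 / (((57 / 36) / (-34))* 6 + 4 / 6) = -5304 / 79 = -67.14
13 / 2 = 6.50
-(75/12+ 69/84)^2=-9801/196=-50.01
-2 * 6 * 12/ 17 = -144/ 17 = -8.47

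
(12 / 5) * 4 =48 / 5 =9.60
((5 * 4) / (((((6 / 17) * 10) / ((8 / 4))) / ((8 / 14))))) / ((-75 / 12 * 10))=-0.10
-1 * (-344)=344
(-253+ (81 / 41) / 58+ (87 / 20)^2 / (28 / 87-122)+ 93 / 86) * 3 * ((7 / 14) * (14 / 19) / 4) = -1145858661302901 / 16453404828800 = -69.64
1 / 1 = 1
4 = 4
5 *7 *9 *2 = 630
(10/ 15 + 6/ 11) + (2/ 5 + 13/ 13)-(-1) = 596/ 165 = 3.61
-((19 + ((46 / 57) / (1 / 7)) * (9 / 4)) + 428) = -17469 / 38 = -459.71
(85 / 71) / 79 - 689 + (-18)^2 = -2047200 / 5609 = -364.98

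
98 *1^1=98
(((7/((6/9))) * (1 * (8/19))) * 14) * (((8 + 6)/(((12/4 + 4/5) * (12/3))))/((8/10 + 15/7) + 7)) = 60025/10469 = 5.73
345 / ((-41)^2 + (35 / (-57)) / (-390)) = 1533870 / 7473733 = 0.21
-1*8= -8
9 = 9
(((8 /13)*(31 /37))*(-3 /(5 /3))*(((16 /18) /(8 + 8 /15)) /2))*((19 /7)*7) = -1767 /1924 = -0.92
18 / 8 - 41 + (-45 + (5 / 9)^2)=-27035 / 324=-83.44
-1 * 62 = -62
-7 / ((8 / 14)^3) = -37.52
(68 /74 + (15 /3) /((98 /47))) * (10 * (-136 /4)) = -2044590 /1813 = -1127.74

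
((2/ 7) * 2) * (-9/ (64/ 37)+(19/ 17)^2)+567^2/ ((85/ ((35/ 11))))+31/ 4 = 12039.84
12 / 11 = 1.09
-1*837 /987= -279 /329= -0.85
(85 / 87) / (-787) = -0.00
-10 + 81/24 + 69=499/8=62.38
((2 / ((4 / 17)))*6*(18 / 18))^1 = 51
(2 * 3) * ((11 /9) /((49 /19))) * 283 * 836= 672746.83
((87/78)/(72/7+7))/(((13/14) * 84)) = 203/245388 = 0.00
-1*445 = -445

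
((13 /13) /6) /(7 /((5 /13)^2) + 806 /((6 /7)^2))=75 /514969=0.00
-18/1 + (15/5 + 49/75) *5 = 4/15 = 0.27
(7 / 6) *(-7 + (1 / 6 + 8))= 49 / 36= 1.36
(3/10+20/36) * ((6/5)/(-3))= -77/225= -0.34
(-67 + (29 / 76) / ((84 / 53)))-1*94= -1026287 / 6384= -160.76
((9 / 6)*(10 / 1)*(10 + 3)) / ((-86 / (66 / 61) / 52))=-334620 / 2623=-127.57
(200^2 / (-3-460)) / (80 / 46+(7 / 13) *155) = -478400 / 471797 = -1.01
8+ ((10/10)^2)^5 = 9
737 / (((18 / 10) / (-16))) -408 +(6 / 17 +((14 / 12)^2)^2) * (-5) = -153566101 / 22032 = -6970.14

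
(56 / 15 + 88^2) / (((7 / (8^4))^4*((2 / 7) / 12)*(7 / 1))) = 65423791786811195392 / 12005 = 5449711935594435.27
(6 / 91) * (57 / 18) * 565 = 10735 / 91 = 117.97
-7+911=904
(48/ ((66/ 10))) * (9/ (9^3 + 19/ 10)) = 7200/ 80399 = 0.09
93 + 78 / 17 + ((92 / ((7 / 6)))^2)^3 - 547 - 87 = 480931680953155057 / 2000033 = 240461872855.68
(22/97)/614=11/29779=0.00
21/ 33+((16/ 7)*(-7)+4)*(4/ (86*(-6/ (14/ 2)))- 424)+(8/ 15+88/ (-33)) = 36093359/ 7095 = 5087.15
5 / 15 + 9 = 28 / 3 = 9.33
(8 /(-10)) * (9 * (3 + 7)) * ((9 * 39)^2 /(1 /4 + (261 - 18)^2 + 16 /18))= -319336992 /2125805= -150.22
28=28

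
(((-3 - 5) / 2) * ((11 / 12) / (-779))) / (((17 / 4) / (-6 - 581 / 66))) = -1954 / 119187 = -0.02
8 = 8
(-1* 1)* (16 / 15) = -16 / 15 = -1.07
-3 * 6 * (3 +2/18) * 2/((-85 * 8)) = 14/85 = 0.16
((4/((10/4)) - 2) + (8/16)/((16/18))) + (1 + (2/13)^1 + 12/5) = 773/208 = 3.72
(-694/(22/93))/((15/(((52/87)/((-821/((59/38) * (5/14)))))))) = 8250619/104497701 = 0.08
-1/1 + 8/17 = -9/17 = -0.53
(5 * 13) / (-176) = -0.37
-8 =-8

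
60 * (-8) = -480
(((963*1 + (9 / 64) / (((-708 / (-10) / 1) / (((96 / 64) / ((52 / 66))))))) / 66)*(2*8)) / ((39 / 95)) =3991851835 / 7019584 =568.67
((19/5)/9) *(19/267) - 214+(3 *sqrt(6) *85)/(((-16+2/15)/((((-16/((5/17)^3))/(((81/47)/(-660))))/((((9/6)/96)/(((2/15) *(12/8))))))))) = -5201963008 *sqrt(6)/105 - 2570849/12015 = -121354071.40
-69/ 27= -23/ 9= -2.56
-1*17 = -17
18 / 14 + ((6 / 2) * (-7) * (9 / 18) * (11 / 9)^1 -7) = -779 / 42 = -18.55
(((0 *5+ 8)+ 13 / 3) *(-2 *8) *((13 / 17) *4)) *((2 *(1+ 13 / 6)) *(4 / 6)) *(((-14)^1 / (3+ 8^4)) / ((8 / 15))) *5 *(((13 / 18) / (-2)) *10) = -1663298000 / 5644323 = -294.69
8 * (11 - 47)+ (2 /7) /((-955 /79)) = -1925438 /6685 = -288.02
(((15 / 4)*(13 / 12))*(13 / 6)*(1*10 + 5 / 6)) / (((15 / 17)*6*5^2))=37349 / 51840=0.72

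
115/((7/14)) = 230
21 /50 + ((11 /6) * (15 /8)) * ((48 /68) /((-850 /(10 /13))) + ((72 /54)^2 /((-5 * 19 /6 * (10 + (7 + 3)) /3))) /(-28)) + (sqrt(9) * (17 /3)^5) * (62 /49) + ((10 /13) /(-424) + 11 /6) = 66616381584452989 /3003182746200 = 22181.93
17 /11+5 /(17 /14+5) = 2249 /957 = 2.35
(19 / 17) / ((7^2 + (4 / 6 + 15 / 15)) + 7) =57 / 2941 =0.02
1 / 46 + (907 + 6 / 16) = 907.40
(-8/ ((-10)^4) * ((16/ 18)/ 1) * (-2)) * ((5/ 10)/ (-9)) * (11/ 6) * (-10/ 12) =11/ 91125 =0.00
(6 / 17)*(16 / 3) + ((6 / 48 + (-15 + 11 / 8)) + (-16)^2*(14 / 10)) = 58953 / 170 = 346.78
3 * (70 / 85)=42 / 17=2.47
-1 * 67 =-67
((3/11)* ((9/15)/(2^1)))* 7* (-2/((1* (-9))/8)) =56/55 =1.02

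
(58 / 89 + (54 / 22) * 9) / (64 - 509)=-0.05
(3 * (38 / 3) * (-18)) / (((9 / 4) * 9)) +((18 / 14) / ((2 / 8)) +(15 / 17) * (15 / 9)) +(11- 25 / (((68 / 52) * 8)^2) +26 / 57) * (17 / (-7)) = -54.43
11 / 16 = 0.69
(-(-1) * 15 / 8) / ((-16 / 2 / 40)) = -75 / 8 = -9.38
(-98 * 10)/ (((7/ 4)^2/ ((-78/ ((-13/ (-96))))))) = 184320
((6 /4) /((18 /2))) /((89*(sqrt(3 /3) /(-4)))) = -2 /267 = -0.01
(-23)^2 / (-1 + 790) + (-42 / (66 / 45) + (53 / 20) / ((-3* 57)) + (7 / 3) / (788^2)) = -42977013921749 / 1535914298160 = -27.98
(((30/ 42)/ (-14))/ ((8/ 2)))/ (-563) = 5/ 220696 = 0.00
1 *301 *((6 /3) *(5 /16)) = 1505 /8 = 188.12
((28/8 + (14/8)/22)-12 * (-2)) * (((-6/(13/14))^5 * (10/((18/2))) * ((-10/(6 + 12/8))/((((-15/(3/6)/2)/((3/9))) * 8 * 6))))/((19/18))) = -15663586176/77600237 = -201.85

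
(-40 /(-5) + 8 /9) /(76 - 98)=-40 /99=-0.40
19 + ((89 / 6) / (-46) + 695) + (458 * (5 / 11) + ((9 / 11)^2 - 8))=914.53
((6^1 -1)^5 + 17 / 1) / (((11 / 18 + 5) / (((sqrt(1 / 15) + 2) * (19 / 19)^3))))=18852 * sqrt(15) / 505 + 113112 / 101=1264.50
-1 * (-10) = 10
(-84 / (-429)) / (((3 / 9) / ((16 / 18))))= 224 / 429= 0.52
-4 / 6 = -2 / 3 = -0.67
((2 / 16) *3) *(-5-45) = -75 / 4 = -18.75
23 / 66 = 0.35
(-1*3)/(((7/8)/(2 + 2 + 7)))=-37.71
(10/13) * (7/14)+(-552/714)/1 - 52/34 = -2967/1547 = -1.92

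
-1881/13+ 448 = 303.31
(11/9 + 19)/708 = 0.03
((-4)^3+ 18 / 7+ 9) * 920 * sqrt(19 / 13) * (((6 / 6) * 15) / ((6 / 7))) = -844100 * sqrt(247) / 13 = -1020467.14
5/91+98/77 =1329/1001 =1.33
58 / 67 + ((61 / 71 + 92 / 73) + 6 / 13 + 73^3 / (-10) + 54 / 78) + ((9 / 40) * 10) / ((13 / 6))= -877970946563 / 22571965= -38896.52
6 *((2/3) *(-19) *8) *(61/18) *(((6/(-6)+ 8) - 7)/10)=0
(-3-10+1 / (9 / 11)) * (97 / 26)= -5141 / 117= -43.94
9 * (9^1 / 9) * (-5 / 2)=-45 / 2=-22.50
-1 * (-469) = 469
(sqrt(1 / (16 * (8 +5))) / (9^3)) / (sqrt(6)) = sqrt(78) / 227448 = 0.00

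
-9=-9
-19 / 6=-3.17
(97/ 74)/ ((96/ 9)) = 291/ 2368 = 0.12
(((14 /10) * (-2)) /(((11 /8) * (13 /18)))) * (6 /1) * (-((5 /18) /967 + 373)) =4362921696 /691405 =6310.23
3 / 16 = 0.19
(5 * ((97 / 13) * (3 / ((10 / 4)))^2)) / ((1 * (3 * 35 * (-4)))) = -291 / 2275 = -0.13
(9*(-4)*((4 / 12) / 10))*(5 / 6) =-1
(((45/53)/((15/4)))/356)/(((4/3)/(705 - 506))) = 1791/18868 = 0.09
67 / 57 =1.18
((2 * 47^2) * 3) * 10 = 132540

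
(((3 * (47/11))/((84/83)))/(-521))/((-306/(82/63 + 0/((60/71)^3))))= 159941/1546751052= 0.00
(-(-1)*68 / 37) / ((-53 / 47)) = -3196 / 1961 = -1.63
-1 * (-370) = 370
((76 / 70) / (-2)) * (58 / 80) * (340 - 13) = -180177 / 1400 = -128.70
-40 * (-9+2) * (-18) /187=-5040 /187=-26.95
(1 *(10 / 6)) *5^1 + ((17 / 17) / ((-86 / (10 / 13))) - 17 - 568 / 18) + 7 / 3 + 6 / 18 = -188987 / 5031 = -37.56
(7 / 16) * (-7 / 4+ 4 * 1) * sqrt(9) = 189 / 64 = 2.95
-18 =-18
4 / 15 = 0.27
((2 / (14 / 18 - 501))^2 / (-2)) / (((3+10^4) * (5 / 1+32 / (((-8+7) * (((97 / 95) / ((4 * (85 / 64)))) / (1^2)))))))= 0.00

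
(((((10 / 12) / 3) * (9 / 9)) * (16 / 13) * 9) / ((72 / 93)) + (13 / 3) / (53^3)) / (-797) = -23076104 / 4627543791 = -0.00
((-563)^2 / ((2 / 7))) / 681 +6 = 2226955 / 1362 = 1635.06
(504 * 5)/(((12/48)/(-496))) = -4999680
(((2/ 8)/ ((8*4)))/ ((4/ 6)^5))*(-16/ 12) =-81/ 1024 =-0.08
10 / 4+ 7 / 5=39 / 10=3.90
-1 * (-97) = 97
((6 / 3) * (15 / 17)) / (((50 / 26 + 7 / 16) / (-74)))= -461760 / 8347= -55.32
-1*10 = -10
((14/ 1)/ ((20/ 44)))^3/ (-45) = -3652264/ 5625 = -649.29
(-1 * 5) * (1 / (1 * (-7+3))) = 5 / 4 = 1.25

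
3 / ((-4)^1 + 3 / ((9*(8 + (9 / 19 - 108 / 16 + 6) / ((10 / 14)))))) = -26037 / 34336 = -0.76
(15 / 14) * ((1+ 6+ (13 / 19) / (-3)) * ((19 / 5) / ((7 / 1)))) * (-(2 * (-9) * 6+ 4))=409.63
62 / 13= 4.77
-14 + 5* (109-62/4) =907/2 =453.50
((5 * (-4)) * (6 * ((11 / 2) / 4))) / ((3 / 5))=-275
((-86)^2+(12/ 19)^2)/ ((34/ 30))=40051500/ 6137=6526.23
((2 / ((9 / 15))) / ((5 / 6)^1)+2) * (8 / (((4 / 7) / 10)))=840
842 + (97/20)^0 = 843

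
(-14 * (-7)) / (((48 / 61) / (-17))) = -50813 / 24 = -2117.21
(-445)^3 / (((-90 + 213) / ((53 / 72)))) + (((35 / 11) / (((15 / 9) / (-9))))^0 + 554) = -4665504545 / 8856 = -526818.49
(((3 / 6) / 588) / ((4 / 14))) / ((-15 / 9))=-0.00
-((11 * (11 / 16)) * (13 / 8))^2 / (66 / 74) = -8322743 / 49152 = -169.33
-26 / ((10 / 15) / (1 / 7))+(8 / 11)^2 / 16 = -4691 / 847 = -5.54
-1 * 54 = -54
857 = 857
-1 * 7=-7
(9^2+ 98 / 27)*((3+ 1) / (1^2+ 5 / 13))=59410 / 243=244.49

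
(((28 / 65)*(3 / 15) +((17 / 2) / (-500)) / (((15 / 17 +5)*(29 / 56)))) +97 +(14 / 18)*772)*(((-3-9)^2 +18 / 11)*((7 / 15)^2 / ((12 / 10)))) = 129014863747049 / 6998062500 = 18435.80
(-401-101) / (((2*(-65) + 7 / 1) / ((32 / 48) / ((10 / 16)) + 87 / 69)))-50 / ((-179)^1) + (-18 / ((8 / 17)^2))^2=6616.42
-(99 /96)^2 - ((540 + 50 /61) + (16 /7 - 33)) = -223507563 /437248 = -511.17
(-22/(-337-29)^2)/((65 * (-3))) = 11/13060710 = 0.00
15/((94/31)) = 465/94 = 4.95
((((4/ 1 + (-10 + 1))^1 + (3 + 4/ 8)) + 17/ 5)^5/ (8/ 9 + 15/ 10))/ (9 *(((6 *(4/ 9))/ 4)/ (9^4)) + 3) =48737056617/ 14110450000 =3.45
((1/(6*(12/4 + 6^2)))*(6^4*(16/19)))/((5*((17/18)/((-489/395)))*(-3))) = 3379968/8293025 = 0.41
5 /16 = 0.31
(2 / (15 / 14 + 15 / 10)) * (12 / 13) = 28 / 39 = 0.72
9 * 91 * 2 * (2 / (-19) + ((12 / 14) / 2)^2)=17082 / 133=128.44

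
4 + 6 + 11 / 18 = 191 / 18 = 10.61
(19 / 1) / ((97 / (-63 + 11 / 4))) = -4579 / 388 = -11.80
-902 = -902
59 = 59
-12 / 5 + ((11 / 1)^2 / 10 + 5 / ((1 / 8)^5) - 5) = 1638447 / 10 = 163844.70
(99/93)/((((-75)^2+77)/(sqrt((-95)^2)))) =3135/176762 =0.02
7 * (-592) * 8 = -33152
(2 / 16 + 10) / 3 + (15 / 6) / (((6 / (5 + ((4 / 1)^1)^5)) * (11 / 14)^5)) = 1849084697 / 1288408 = 1435.17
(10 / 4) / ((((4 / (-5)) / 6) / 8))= -150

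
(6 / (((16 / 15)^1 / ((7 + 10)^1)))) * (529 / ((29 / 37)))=14973345 / 232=64540.28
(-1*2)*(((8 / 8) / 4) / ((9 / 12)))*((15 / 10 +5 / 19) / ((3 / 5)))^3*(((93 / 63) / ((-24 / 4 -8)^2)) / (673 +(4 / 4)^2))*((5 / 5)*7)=-1165456625 / 880730498592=-0.00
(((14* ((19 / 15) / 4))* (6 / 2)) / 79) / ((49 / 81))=1539 / 5530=0.28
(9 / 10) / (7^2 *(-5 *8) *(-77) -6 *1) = 9 / 1509140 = 0.00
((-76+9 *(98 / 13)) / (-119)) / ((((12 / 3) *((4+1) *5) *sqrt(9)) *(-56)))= -0.00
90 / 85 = 18 / 17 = 1.06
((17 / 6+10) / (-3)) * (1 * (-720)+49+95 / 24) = 2853.46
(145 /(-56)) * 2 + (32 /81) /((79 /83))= -853487 /179172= -4.76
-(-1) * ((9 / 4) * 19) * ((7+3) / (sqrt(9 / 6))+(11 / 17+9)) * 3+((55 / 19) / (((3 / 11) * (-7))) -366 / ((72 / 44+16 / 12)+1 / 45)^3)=855 * sqrt(6) / 2+26926328890627612 / 22033677708903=2269.21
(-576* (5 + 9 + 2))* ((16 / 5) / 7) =-147456 / 35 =-4213.03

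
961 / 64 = 15.02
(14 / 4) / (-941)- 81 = -152449 / 1882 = -81.00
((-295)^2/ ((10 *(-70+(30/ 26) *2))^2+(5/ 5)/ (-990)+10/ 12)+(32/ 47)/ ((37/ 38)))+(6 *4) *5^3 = 200041853671559773/ 66660860283092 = 3000.89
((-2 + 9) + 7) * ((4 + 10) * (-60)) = -11760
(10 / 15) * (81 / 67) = 54 / 67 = 0.81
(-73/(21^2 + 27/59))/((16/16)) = -0.17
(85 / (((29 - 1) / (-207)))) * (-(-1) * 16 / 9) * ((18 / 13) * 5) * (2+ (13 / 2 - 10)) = 1055700 / 91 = 11601.10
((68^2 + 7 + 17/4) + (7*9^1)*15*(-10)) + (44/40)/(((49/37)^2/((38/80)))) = -4623799779/960400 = -4814.45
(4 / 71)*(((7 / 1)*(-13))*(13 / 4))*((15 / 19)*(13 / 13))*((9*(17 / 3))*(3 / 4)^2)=-377.36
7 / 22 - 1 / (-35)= 267 / 770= 0.35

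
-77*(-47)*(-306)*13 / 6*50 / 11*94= -1025196900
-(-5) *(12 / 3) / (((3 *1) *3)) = 20 / 9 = 2.22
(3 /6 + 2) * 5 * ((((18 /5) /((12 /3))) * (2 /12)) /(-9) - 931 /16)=-69845 /96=-727.55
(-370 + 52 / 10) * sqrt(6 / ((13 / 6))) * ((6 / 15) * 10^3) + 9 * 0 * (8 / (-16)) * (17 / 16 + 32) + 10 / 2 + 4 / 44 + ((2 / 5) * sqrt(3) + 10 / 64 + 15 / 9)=-875520 * sqrt(13) / 13 + 2 * sqrt(3) / 5 + 7301 / 1056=-242817.95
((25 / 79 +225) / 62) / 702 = 4450 / 859599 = 0.01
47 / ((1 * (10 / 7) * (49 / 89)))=4183 / 70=59.76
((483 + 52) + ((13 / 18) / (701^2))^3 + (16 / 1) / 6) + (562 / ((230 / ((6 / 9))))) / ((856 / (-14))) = 4578242928408148236668717321 / 8515442900079631361354760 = 537.64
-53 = -53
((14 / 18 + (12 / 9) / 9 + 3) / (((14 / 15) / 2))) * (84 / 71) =2120 / 213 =9.95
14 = 14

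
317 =317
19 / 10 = 1.90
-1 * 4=-4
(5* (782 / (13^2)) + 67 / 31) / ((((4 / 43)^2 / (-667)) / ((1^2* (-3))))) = 490352087517 / 83824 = 5849781.54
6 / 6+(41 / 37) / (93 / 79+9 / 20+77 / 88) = 422119 / 292559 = 1.44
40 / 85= 8 / 17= 0.47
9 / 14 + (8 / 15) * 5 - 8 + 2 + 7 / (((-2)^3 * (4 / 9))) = -3131 / 672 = -4.66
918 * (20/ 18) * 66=67320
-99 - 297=-396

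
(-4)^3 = -64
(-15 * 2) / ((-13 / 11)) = 330 / 13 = 25.38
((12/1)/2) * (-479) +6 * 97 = -2292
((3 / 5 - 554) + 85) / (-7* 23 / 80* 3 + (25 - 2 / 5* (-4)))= -37472 / 1645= -22.78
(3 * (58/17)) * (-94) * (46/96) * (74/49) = -1159913/1666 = -696.23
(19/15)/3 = 0.42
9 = 9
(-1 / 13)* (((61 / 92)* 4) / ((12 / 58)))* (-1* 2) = 1769 / 897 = 1.97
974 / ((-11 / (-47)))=45778 / 11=4161.64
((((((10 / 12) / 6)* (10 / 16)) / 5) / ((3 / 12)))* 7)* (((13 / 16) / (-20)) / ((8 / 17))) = -1547 / 36864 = -0.04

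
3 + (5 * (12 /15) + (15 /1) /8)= 71 /8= 8.88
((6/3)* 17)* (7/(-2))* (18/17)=-126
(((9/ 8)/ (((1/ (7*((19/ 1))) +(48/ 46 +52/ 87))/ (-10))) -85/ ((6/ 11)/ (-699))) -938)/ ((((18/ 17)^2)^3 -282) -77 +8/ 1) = -1524846923203888127/ 4936649353326180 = -308.88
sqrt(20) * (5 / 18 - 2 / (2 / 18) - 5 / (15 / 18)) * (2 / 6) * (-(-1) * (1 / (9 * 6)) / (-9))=0.07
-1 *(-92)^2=-8464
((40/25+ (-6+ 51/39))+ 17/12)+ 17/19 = -0.78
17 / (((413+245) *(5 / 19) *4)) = 0.02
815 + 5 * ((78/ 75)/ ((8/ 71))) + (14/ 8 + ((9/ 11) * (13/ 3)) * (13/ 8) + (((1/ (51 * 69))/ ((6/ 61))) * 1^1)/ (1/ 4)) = 4035055207/ 4645080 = 868.67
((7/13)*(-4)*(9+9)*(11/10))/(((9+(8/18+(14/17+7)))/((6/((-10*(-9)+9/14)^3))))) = -14367584/722095713495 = -0.00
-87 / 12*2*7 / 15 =-203 / 30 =-6.77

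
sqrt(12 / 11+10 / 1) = sqrt(1342) / 11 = 3.33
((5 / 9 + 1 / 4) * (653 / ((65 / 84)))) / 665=18937 / 18525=1.02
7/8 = 0.88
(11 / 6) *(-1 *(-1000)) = 5500 / 3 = 1833.33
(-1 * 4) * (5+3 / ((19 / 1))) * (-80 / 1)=31360 / 19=1650.53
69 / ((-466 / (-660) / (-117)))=-2664090 / 233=-11433.86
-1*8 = -8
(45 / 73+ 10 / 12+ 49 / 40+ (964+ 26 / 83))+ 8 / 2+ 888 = 1351633013 / 727080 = 1858.99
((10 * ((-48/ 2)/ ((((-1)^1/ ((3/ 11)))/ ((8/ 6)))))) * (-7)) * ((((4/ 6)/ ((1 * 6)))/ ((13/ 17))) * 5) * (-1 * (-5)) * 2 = -1904000/ 429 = -4438.23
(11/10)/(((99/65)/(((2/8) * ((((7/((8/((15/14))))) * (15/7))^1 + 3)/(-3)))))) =-2431/8064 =-0.30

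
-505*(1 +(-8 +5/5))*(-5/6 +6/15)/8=-164.12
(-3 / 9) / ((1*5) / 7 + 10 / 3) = -7 / 85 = -0.08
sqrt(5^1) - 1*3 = -3 + sqrt(5) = -0.76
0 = 0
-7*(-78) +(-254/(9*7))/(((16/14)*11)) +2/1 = 216881/396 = 547.68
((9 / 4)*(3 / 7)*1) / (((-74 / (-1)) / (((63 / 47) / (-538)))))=-243 / 7484656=-0.00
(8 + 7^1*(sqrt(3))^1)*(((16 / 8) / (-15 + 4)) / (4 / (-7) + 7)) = -98*sqrt(3) / 495 - 112 / 495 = -0.57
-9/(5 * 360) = -1/200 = -0.00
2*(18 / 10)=18 / 5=3.60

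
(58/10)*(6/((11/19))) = 3306/55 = 60.11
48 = 48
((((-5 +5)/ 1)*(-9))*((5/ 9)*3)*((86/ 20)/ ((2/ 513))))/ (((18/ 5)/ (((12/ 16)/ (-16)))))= 0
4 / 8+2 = 5 / 2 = 2.50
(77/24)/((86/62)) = 2387/1032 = 2.31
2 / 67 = 0.03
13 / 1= 13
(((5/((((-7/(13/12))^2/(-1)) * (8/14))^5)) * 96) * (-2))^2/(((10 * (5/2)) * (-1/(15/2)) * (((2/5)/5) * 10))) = -475124094372019985970025/82143179546384206093878690840576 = -0.00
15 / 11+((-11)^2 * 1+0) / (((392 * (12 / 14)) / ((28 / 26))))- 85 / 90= 8309 / 10296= 0.81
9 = 9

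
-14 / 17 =-0.82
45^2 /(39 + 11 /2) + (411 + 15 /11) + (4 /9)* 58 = 4261414 /8811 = 483.65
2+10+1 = 13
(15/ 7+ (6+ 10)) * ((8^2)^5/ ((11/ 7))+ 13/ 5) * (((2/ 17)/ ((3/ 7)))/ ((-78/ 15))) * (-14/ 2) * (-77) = -233866338866209/ 663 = -352739575967.13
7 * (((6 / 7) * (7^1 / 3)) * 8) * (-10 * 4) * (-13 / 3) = 58240 / 3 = 19413.33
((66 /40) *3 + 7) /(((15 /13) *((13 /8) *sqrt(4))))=3.19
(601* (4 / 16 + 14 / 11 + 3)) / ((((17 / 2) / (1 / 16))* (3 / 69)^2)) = 63267871 / 5984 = 10572.84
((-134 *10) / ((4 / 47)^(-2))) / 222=-10720 / 245199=-0.04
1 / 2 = 0.50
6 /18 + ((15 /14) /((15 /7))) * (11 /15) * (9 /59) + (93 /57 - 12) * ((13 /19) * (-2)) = 14.58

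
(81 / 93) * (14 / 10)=1.22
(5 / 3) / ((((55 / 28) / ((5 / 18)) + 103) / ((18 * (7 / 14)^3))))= 105 / 3082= 0.03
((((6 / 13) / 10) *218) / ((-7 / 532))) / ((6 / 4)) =-509.78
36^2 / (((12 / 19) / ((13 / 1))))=26676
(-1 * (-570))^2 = 324900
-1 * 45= -45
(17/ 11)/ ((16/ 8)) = 17/ 22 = 0.77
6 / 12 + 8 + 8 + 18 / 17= 597 / 34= 17.56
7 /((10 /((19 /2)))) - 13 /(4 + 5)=937 /180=5.21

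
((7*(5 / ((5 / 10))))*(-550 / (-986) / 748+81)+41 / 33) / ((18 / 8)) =6274107874 / 2489157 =2520.58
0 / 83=0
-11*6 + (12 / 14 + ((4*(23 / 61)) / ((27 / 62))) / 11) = -8221424 / 126819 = -64.83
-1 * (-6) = 6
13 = 13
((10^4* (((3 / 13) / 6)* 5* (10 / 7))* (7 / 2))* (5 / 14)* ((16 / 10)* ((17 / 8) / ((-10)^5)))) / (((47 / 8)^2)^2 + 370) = -43520 / 581963291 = -0.00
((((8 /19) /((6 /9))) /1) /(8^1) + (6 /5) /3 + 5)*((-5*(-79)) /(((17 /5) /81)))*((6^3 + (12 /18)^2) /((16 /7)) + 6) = 13415236875 /2584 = 5191655.14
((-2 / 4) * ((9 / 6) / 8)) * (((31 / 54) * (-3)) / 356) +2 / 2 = 68383 / 68352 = 1.00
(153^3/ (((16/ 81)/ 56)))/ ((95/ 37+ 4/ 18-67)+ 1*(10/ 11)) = -7438652484417/ 463744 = -16040428.52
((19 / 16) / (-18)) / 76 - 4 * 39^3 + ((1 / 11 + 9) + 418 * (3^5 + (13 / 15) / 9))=-25784857253 / 190080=-135652.66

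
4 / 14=2 / 7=0.29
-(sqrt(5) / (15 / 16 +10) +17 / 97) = -16 *sqrt(5) / 175 - 17 / 97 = -0.38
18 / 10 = 9 / 5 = 1.80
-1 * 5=-5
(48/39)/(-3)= -16/39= -0.41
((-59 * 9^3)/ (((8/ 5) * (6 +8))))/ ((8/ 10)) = -1075275/ 448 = -2400.17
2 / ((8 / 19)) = 19 / 4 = 4.75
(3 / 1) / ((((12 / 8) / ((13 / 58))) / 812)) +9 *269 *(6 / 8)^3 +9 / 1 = 89239 / 64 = 1394.36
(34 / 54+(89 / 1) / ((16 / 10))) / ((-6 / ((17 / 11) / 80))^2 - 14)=3511639 / 6020860464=0.00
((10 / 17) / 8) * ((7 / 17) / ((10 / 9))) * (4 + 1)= 315 / 2312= 0.14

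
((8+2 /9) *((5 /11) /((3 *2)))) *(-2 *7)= -2590 /297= -8.72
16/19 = 0.84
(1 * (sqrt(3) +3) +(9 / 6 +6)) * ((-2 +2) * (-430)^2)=0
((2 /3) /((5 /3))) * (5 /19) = 2 /19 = 0.11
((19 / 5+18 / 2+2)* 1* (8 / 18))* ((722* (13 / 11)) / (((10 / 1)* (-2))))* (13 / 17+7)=-2179.02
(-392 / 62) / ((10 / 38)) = -3724 / 155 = -24.03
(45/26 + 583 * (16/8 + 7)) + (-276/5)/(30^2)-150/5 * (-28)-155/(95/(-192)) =1185958013/185250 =6401.93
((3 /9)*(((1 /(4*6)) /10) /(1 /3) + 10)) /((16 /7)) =1869 /1280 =1.46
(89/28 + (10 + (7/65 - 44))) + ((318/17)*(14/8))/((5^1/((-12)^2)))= 28219221/30940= 912.06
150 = 150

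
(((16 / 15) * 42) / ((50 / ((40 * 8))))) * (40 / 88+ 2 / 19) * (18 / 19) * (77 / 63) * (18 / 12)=2515968 / 9025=278.78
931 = 931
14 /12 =7 /6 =1.17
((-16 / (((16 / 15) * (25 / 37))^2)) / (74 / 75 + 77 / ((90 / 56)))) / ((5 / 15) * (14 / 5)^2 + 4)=-0.10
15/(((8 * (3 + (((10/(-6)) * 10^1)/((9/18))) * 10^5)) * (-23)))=45/1839998344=0.00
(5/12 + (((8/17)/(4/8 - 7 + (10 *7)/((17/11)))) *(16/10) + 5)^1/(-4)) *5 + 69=512899/7914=64.81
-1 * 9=-9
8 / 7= 1.14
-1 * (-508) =508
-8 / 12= -2 / 3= -0.67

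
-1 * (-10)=10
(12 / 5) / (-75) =-4 / 125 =-0.03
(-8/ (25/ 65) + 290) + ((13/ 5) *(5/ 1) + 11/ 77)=9882/ 35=282.34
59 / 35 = 1.69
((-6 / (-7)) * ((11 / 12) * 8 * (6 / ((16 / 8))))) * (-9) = -1188 / 7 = -169.71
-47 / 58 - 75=-4397 / 58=-75.81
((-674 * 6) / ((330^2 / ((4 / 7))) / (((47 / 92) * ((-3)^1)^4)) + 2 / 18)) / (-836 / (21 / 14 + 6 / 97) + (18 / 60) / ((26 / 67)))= 134762013360 / 82030502995739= 0.00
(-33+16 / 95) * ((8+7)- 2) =-426.81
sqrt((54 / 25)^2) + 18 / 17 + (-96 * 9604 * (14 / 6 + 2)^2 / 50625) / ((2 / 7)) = -3082026104 / 2581875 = -1193.72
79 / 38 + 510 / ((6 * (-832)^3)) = 22749247921 / 10942676992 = 2.08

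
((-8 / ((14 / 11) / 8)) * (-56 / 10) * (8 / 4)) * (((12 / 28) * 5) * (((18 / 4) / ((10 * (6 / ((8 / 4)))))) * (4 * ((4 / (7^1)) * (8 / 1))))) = 811008 / 245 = 3310.24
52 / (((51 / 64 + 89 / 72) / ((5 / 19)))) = 149760 / 22249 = 6.73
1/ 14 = 0.07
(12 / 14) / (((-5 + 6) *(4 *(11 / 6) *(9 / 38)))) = 38 / 77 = 0.49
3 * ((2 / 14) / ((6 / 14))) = 1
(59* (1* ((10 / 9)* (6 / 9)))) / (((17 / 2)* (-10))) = -0.51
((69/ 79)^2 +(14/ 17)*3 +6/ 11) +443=521420912/ 1167067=446.78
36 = 36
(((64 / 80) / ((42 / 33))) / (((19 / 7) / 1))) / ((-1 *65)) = -22 / 6175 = -0.00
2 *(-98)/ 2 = -98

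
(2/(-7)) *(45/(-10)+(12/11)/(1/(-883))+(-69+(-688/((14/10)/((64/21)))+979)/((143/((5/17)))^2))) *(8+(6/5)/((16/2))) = 293622502664749/121622881380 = 2414.20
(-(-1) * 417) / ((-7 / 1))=-417 / 7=-59.57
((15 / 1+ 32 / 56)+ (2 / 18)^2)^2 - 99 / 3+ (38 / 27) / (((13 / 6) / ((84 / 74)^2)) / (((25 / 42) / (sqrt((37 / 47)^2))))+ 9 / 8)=134066246011277 / 637577949267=210.27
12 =12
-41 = -41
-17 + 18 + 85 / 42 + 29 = 1345 / 42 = 32.02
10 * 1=10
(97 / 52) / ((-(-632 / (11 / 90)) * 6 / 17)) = 18139 / 17746560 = 0.00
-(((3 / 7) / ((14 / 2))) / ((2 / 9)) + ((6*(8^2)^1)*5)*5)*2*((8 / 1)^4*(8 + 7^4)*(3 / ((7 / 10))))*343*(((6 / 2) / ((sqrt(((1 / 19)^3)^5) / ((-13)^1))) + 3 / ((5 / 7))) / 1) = -1169706936803328 + 9708845470264143360368640*sqrt(19) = 42319876262164321456035650.00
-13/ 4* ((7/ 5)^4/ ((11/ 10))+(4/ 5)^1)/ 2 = -38363/ 5500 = -6.98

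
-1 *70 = -70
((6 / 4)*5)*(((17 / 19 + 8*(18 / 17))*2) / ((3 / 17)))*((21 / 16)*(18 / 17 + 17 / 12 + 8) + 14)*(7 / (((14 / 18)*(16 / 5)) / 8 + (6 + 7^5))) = 7570591875 / 823179712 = 9.20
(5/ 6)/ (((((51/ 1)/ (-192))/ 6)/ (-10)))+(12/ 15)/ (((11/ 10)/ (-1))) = 35064/ 187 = 187.51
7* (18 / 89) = 126 / 89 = 1.42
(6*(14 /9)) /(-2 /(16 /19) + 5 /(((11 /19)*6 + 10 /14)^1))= -7.90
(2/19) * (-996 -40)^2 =112978.53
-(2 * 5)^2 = -100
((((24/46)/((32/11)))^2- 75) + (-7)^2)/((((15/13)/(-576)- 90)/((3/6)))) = 34287513/237674410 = 0.14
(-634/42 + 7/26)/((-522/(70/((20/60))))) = 40475/6786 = 5.96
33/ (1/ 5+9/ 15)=165/ 4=41.25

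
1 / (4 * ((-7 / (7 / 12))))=-1 / 48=-0.02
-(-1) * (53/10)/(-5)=-53/50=-1.06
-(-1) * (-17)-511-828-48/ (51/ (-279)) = -18588/ 17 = -1093.41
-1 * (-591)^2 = -349281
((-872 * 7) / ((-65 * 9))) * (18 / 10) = 6104 / 325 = 18.78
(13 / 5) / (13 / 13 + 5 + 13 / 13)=13 / 35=0.37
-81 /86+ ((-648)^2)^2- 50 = 15163465748195 /86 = 176319369165.06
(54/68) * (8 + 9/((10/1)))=7.07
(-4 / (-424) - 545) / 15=-57769 / 1590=-36.33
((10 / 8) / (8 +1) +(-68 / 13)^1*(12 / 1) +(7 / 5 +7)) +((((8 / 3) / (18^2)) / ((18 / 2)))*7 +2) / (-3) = -93650251 / 1705860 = -54.90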